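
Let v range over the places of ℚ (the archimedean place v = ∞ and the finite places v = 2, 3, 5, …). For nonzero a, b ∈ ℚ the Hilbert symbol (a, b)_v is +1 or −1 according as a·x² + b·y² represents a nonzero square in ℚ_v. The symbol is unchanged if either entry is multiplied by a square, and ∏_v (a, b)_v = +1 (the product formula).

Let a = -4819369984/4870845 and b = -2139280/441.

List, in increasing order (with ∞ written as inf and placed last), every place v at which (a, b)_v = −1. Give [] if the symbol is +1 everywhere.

Mod squares: a ≡ -12155, b ≡ -1105. Check v ∈ {∞, 2, 3, 5, 7, 11, 13, 17, 47}.
v=∞: -12155 < 0 and -1105 < 0  ⇒  (a,b)_∞ = -1.
v=5: a=5^-1·(≡4), b=5^1·(≡4) mod 5; (4|5)=+1, (4|5)=+1; (−1)^{-1·1·2}·(+1)^1·(+1)^-1 = +1.
v=2: v_2(a)=14, v_2(b)=4; units ≡ 5, 7 (mod 8); ε·ε+αω+βω = 0·1+14·0+4·1 ≡ 0  ⇒  (a,b)_2 = +1.
v=17: a=17^1·(≡1), b=17^1·(≡6) mod 17; (1|17)=+1, (6|17)=-1; (−1)^{1·1·8}·(+1)^1·(-1)^1 = -1.
v=3: a=3^-2·(≡1), b=3^-2·(≡2) mod 3; (1|3)=+1, (2|3)=-1; (−1)^{-2·-2·1}·(+1)^-2·(-1)^-2 = +1.
v=13: a=13^1·(≡10), b=13^1·(≡6) mod 13; (10|13)=+1, (6|13)=-1; (−1)^{1·1·6}·(+1)^1·(-1)^1 = -1.
v=11: a=11^3·(≡6), b=11^2·(≡8) mod 11; (6|11)=-1, (8|11)=-1; (−1)^{3·2·5}·(-1)^2·(-1)^3 = -1.
v=7: a=7^-2·(≡1), b=7^-2·(≡2) mod 7; (1|7)=+1, (2|7)=+1; (−1)^{-2·-2·3}·(+1)^-2·(+1)^-2 = +1.
v=47: a=47^-2·(≡34), b=47^0·(≡35) mod 47; (34|47)=+1, (35|47)=-1; (−1)^{-2·0·23}·(+1)^0·(-1)^-2 = +1.
|Ram(-12155, -1105)| = 4, even; anisotropic at {11, 13, 17, ∞}.

[11, 13, 17, inf]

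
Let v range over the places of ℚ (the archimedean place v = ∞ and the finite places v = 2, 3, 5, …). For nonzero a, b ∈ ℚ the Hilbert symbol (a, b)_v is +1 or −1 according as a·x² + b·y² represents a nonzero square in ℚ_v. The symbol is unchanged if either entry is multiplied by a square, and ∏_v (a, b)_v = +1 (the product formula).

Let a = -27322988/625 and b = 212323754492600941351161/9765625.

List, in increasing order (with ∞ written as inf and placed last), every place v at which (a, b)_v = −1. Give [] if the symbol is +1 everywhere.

(a, b) ≡ (-139403, 56179409) mod (ℚ^×)²; places V = {2, 3, 5, 7, 11, 13, 19, 23, 29, 31, ∞}.
(a,b)_3: α=0, u≡1; β=4, v≡2 (mod 3); (1|3)=+1, (2|3)=-1; sign (−1)^0·+1^4·-1^0 = +1.
(a,b)_7: α=2, u≡4; β=4, v≡6 (mod 7); (4|7)=+1, (6|7)=-1; sign (−1)^0·+1^4·-1^2 = +1.
(a,b)_19: α=1, u≡9; β=3, v≡15 (mod 19); (9|19)=+1, (15|19)=-1; sign (−1)^1·+1^3·-1^1 = +1.
(a,b)_5: α=-4, u≡2; β=-10, v≡1 (mod 5); (2|5)=-1, (1|5)=+1; sign (−1)^0·-1^-10·+1^-4 = +1.
(a,b)_2: α=2, β=0; u≡5, v≡1 (mod 8); ε(u)ε(v)=0·0, αω(v)=2·0, βω(u)=0·1; sum ≡ 0  ⇒  +1.
(a,b)_∞: sgn(-139403)=−, sgn(56179409)=+, so +1.
(a,b)_23: α=1, u≡10; β=3, v≡18 (mod 23); (10|23)=-1, (18|23)=+1; sign (−1)^1·-1^3·+1^1 = +1.
(a,b)_13: α=0, u≡9; β=1, v≡5 (mod 13); (9|13)=+1, (5|13)=-1; sign (−1)^0·+1^1·-1^0 = +1.
(a,b)_11: α=1, u≡10; β=3, v≡7 (mod 11); (10|11)=-1, (7|11)=-1; sign (−1)^1·-1^3·-1^1 = -1.
(a,b)_29: α=1, u≡6; β=3, v≡2 (mod 29); (6|29)=+1, (2|29)=-1; sign (−1)^0·+1^3·-1^1 = -1.
(a,b)_31: α=0, u≡8; β=1, v≡18 (mod 31); (8|31)=+1, (18|31)=+1; sign (−1)^0·+1^1·+1^0 = +1.
|Ram(-139403, 56179409)| = 2, even; anisotropic at {11, 29}.

[11, 29]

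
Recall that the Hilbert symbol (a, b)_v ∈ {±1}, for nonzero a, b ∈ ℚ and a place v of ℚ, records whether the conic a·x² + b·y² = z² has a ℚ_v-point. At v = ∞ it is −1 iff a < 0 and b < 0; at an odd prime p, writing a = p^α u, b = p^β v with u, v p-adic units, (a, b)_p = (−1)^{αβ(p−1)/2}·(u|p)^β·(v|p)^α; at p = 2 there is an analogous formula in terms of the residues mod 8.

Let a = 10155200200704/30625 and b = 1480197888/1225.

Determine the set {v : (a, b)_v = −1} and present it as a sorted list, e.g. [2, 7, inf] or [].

[2, 13, 19, 43]

(a, b) ≡ (559, 247) mod (ℚ^×)²; places V = {2, 3, 5, 7, 13, 17, 19, 43, ∞}.
(a,b)_17: α=0, u≡1; β=2, v≡15 (mod 17); (1|17)=+1, (15|17)=+1; sign (−1)^0·+1^2·+1^0 = +1.
(a,b)_43: α=1, u≡35; β=0, v≡26 (mod 43); (35|43)=+1, (26|43)=-1; sign (−1)^0·+1^0·-1^1 = -1.
(a,b)_2: α=14, β=8; u≡7, v≡7 (mod 8); ε(u)ε(v)=1·1, αω(v)=14·0, βω(u)=8·0; sum ≡ 1  ⇒  -1.
(a,b)_∞: sgn(559)=+, sgn(247)=+, so +1.
(a,b)_7: α=-2, u≡3; β=-2, v≡2 (mod 7); (3|7)=-1, (2|7)=+1; sign (−1)^0·-1^-2·+1^-2 = +1.
(a,b)_19: α=0, u≡2; β=1, v≡13 (mod 19); (2|19)=-1, (13|19)=-1; sign (−1)^0·-1^1·-1^0 = -1.
(a,b)_13: α=3, u≡4; β=1, v≡6 (mod 13); (4|13)=+1, (6|13)=-1; sign (−1)^0·+1^1·-1^3 = -1.
(a,b)_3: α=8, u≡1; β=4, v≡1 (mod 3); (1|3)=+1, (1|3)=+1; sign (−1)^0·+1^4·+1^8 = +1.
(a,b)_5: α=-4, u≡1; β=-2, v≡2 (mod 5); (1|5)=+1, (2|5)=-1; sign (−1)^0·+1^-2·-1^-4 = +1.
(559, 247 / ℚ) ramifies at {2, 13, 19, 43}: a division algebra.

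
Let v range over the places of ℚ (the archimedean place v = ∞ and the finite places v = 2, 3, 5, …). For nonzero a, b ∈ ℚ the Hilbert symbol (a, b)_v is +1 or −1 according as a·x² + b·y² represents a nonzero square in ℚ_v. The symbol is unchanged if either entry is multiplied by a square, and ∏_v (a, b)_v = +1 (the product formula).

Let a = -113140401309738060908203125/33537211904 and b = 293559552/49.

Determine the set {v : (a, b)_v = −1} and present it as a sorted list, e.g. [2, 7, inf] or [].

(a, b) ≡ (-102102, 13) mod (ℚ^×)²; places V = {2, 3, 5, 7, 11, 13, 17, 19, 23, 31, 37, ∞}.
(a,b)_31: α=2, u≡11; β=0, v≡12 (mod 31); (11|31)=-1, (12|31)=-1; sign (−1)^0·-1^0·-1^2 = +1.
(a,b)_5: α=10, u≡2; β=0, v≡3 (mod 5); (2|5)=-1, (3|5)=-1; sign (−1)^0·-1^0·-1^10 = +1.
(a,b)_2: α=-9, β=8; u≡5, v≡5 (mod 8); ε(u)ε(v)=0·0, αω(v)=-9·1, βω(u)=8·1; sum ≡ 1  ⇒  -1.
(a,b)_3: α=11, u≡1; β=6, v≡1 (mod 3); (1|3)=+1, (1|3)=+1; sign (−1)^0·+1^6·+1^11 = +1.
(a,b)_23: α=-2, u≡2; β=0, v≡6 (mod 23); (2|23)=+1, (6|23)=+1; sign (−1)^0·+1^0·+1^-2 = +1.
(a,b)_7: α=-3, u≡1; β=-2, v≡6 (mod 7); (1|7)=+1, (6|7)=-1; sign (−1)^0·+1^-2·-1^-3 = -1.
(a,b)_∞: sgn(-102102)=−, sgn(13)=+, so +1.
(a,b)_19: α=-2, u≡11; β=0, v≡3 (mod 19); (11|19)=+1, (3|19)=-1; sign (−1)^0·+1^0·-1^-2 = +1.
(a,b)_37: α=2, u≡31; β=0, v≡6 (mod 37); (31|37)=-1, (6|37)=-1; sign (−1)^0·-1^0·-1^2 = +1.
(a,b)_13: α=3, u≡8; β=1, v≡1 (mod 13); (8|13)=-1, (1|13)=+1; sign (−1)^0·-1^1·+1^3 = -1.
(a,b)_11: α=3, u≡10; β=2, v≡8 (mod 11); (10|11)=-1, (8|11)=-1; sign (−1)^0·-1^2·-1^3 = -1.
(a,b)_17: α=1, u≡3; β=0, v≡9 (mod 17); (3|17)=-1, (9|17)=+1; sign (−1)^0·-1^0·+1^1 = +1.
Ram(-102102, 13) = {2, 7, 11, 13}; no ℚ_2-point on the conic.

[2, 7, 11, 13]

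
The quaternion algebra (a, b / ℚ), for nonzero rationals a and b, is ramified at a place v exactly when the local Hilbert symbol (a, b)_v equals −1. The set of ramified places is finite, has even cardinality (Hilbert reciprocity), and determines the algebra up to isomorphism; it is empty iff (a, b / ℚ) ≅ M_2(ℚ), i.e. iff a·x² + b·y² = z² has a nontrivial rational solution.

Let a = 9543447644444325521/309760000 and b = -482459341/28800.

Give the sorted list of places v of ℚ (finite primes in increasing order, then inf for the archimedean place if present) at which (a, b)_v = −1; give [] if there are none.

[29, 41]

Mod squares: a ≡ 41, b ≡ -2378. Check v ∈ {∞, 2, 3, 5, 7, 11, 13, 29, 41}.
v=29: a=29^2·(≡18), b=29^1·(≡25) mod 29; (18|29)=-1, (25|29)=+1; (−1)^{2·1·14}·(-1)^1·(+1)^2 = -1.
v=2: v_2(a)=-12, v_2(b)=-7; units ≡ 1, 3 (mod 8); ε·ε+αω+βω = 0·1+-12·1+-7·0 ≡ 0  ⇒  (a,b)_2 = +1.
v=7: a=7^8·(≡5), b=7^4·(≡4) mod 7; (5|7)=-1, (4|7)=+1; (−1)^{8·4·3}·(-1)^4·(+1)^8 = +1.
v=5: a=5^-4·(≡1), b=5^-2·(≡2) mod 5; (1|5)=+1, (2|5)=-1; (−1)^{-4·-2·2}·(+1)^-2·(-1)^-4 = +1.
v=3: a=3^0·(≡2), b=3^-2·(≡1) mod 3; (2|3)=-1, (1|3)=+1; (−1)^{0·-2·1}·(-1)^-2·(+1)^0 = +1.
v=41: a=41^3·(≡25), b=41^1·(≡22) mod 41; (25|41)=+1, (22|41)=-1; (−1)^{3·1·20}·(+1)^1·(-1)^3 = -1.
v=11: a=11^-2·(≡10), b=11^0·(≡5) mod 11; (10|11)=-1, (5|11)=+1; (−1)^{-2·0·5}·(-1)^0·(+1)^-2 = +1.
v=∞: 41 > 0 and -2378 < 0  ⇒  (a,b)_∞ = +1.
v=13: a=13^4·(≡2), b=13^2·(≡10) mod 13; (2|13)=-1, (10|13)=+1; (−1)^{4·2·6}·(-1)^2·(+1)^4 = +1.
(41, -2378 / ℚ) ramifies at {29, 41}: a division algebra.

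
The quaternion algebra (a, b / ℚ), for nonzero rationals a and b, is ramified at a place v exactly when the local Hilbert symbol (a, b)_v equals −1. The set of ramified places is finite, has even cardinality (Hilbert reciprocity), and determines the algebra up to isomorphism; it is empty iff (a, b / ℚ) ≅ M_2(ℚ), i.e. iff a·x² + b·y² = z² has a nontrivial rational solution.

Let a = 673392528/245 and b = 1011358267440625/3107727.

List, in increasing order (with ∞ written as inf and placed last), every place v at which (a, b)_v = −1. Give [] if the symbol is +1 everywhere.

[13, 23, 29, 41]

(a, b) ≡ (2597965, 63730679415) mod (ℚ^×)²; places V = {2, 3, 5, 7, 13, 17, 19, 23, 29, 37, 41, 47, ∞}.
(a,b)_29: α=1, u≡28; β=-1, v≡18 (mod 29); (28|29)=+1, (18|29)=-1; sign (−1)^0·+1^-1·-1^1 = -1.
(a,b)_47: α=0, u≡31; β=2, v≡6 (mod 47); (31|47)=-1, (6|47)=+1; sign (−1)^0·-1^2·+1^0 = +1.
(a,b)_23: α=1, u≡18; β=1, v≡3 (mod 23); (18|23)=+1, (3|23)=+1; sign (−1)^1·+1^1·+1^1 = -1.
(a,b)_13: α=0, u≡5; β=1, v≡10 (mod 13); (5|13)=-1, (10|13)=+1; sign (−1)^0·-1^1·+1^0 = -1.
(a,b)_41: α=1, u≡23; β=1, v≡30 (mod 41); (23|41)=+1, (30|41)=-1; sign (−1)^0·+1^1·-1^1 = -1.
(a,b)_2: α=4, β=0; u≡5, v≡7 (mod 8); ε(u)ε(v)=0·1, αω(v)=4·0, βω(u)=0·1; sum ≡ 0  ⇒  +1.
(a,b)_∞: sgn(2597965)=+, sgn(63730679415)=+, so +1.
(a,b)_17: α=0, u≡15; β=1, v≡13 (mod 17); (15|17)=+1, (13|17)=+1; sign (−1)^0·+1^1·+1^0 = +1.
(a,b)_19: α=1, u≡7; β=1, v≡12 (mod 19); (7|19)=+1, (12|19)=-1; sign (−1)^1·+1^1·-1^1 = +1.
(a,b)_37: α=0, u≡21; β=1, v≡4 (mod 37); (21|37)=+1, (4|37)=+1; sign (−1)^0·+1^1·+1^0 = +1.
(a,b)_3: α=4, u≡1; β=-7, v≡2 (mod 3); (1|3)=+1, (2|3)=-1; sign (−1)^0·+1^-7·-1^4 = +1.
(a,b)_7: α=-2, u≡5; β=-2, v≡2 (mod 7); (5|7)=-1, (2|7)=+1; sign (−1)^0·-1^-2·+1^-2 = +1.
(a,b)_5: α=-1, u≡2; β=5, v≡3 (mod 5); (2|5)=-1, (3|5)=-1; sign (−1)^0·-1^5·-1^-1 = +1.
Ram(2597965, 63730679415) = {13, 23, 29, 41}; no ℚ_13-point on the conic.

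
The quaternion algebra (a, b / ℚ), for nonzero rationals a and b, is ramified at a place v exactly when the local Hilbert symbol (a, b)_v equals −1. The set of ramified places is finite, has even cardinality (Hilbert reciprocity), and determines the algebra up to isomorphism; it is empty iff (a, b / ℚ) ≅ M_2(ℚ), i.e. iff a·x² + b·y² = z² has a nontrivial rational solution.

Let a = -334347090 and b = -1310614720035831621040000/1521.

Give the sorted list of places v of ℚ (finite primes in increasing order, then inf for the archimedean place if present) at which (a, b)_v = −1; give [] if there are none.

[3, 23, 29, inf]

(a, b) ≡ (-6823410, -46) mod (ℚ^×)²; places V = {2, 3, 5, 7, 11, 13, 17, 23, 29, 31, ∞}.
(a,b)_3: α=1, u≡1; β=-2, v≡2 (mod 3); (1|3)=+1, (2|3)=-1; sign (−1)^0·+1^-2·-1^1 = -1.
(a,b)_2: α=1, β=7; u≡7, v≡1 (mod 8); ε(u)ε(v)=1·0, αω(v)=1·0, βω(u)=7·0; sum ≡ 0  ⇒  +1.
(a,b)_5: α=1, u≡2; β=4, v≡1 (mod 5); (2|5)=-1, (1|5)=+1; sign (−1)^0·-1^4·+1^1 = +1.
(a,b)_11: α=1, u≡10; β=0, v≡1 (mod 11); (10|11)=-1, (1|11)=+1; sign (−1)^0·-1^0·+1^1 = +1.
(a,b)_17: α=0, u≡2; β=2, v≡5 (mod 17); (2|17)=+1, (5|17)=-1; sign (−1)^0·+1^2·-1^0 = +1.
(a,b)_29: α=1, u≡1; β=2, v≡18 (mod 29); (1|29)=+1, (18|29)=-1; sign (−1)^0·+1^2·-1^1 = -1.
(a,b)_∞: sgn(-6823410)=−, sgn(-46)=−, so -1.
(a,b)_31: α=1, u≡6; β=2, v≡16 (mod 31); (6|31)=-1, (16|31)=+1; sign (−1)^0·-1^2·+1^1 = +1.
(a,b)_13: α=0, u≡1; β=-2, v≡5 (mod 13); (1|13)=+1, (5|13)=-1; sign (−1)^0·+1^-2·-1^0 = +1.
(a,b)_7: α=2, u≡1; β=8, v≡6 (mod 7); (1|7)=+1, (6|7)=-1; sign (−1)^0·+1^8·-1^2 = +1.
(a,b)_23: α=1, u≡21; β=3, v≡17 (mod 23); (21|23)=-1, (17|23)=-1; sign (−1)^1·-1^3·-1^1 = -1.
(-6823410, -46 / ℚ) ramifies at {3, 23, 29, ∞}: a division algebra.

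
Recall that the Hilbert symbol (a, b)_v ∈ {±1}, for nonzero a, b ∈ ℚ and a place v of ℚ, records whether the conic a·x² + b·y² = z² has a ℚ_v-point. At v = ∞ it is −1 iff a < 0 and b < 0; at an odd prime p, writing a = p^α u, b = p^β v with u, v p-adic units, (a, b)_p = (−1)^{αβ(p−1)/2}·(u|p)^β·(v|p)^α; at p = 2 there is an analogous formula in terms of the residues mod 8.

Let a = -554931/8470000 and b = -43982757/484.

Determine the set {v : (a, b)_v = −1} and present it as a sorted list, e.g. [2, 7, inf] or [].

Mod squares: a ≡ -47957, b ≡ -357. Check v ∈ {∞, 2, 3, 5, 7, 11, 13, 17, 31}.
v=7: a=7^-1·(≡1), b=7^1·(≡5) mod 7; (1|7)=+1, (5|7)=-1; (−1)^{-1·1·3}·(+1)^1·(-1)^-1 = +1.
v=13: a=13^1·(≡3), b=13^2·(≡11) mod 13; (3|13)=+1, (11|13)=-1; (−1)^{1·2·6}·(+1)^2·(-1)^1 = -1.
v=2: v_2(a)=-4, v_2(b)=-2; units ≡ 3, 3 (mod 8); ε·ε+αω+βω = 1·1+-4·1+-2·1 ≡ 1  ⇒  (a,b)_2 = -1.
v=3: a=3^4·(≡1), b=3^7·(≡1) mod 3; (1|3)=+1, (1|3)=+1; (−1)^{4·7·1}·(+1)^7·(+1)^4 = +1.
v=∞: -47957 < 0 and -357 < 0  ⇒  (a,b)_∞ = -1.
v=5: a=5^-4·(≡2), b=5^0·(≡2) mod 5; (2|5)=-1, (2|5)=-1; (−1)^{-4·0·2}·(-1)^0·(-1)^-4 = +1.
v=11: a=11^-2·(≡9), b=11^-2·(≡7) mod 11; (9|11)=+1, (7|11)=-1; (−1)^{-2·-2·5}·(+1)^-2·(-1)^-2 = +1.
v=31: a=31^1·(≡23), b=31^0·(≡30) mod 31; (23|31)=-1, (30|31)=-1; (−1)^{1·0·15}·(-1)^0·(-1)^1 = -1.
v=17: a=17^1·(≡13), b=17^1·(≡16) mod 17; (13|17)=+1, (16|17)=+1; (−1)^{1·1·8}·(+1)^1·(+1)^1 = +1.
Ram(-47957, -357) = {2, 13, 31, ∞}; no ℚ_2-point on the conic.

[2, 13, 31, inf]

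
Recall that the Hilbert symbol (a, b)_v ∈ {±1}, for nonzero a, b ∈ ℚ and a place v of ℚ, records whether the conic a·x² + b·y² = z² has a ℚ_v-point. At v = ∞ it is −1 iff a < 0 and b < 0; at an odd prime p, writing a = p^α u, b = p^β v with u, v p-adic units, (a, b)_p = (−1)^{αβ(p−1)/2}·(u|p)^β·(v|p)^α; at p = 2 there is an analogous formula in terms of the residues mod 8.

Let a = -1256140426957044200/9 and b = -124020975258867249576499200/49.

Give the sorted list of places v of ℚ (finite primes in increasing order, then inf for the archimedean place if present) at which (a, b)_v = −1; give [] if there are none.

[13, 29, 31, inf]

Mod squares: a ≡ -760058, b ≡ -1804902. Check v ∈ {∞, 2, 3, 5, 7, 11, 13, 23, 29, 31, 41}.
v=29: a=29^2·(≡21), b=29^3·(≡16) mod 29; (21|29)=-1, (16|29)=+1; (−1)^{2·3·14}·(-1)^3·(+1)^2 = -1.
v=7: a=7^0·(≡1), b=7^-2·(≡6) mod 7; (1|7)=+1, (6|7)=-1; (−1)^{0·-2·3}·(+1)^-2·(-1)^0 = +1.
v=41: a=41^1·(≡14), b=41^1·(≡22) mod 41; (14|41)=-1, (22|41)=-1; (−1)^{1·1·20}·(-1)^1·(-1)^1 = +1.
v=11: a=11^2·(≡3), b=11^3·(≡1) mod 11; (3|11)=+1, (1|11)=+1; (−1)^{2·3·5}·(+1)^3·(+1)^2 = +1.
v=3: a=3^-2·(≡1), b=3^1·(≡1) mod 3; (1|3)=+1, (1|3)=+1; (−1)^{-2·1·1}·(+1)^1·(+1)^-2 = +1.
v=23: a=23^1·(≡10), b=23^1·(≡9) mod 23; (10|23)=-1, (9|23)=+1; (−1)^{1·1·11}·(-1)^1·(+1)^1 = +1.
v=∞: -760058 < 0 and -1804902 < 0  ⇒  (a,b)_∞ = -1.
v=13: a=13^3·(≡11), b=13^4·(≡2) mod 13; (11|13)=-1, (2|13)=-1; (−1)^{3·4·6}·(-1)^4·(-1)^3 = -1.
v=5: a=5^2·(≡3), b=5^2·(≡3) mod 5; (3|5)=-1, (3|5)=-1; (−1)^{2·2·2}·(-1)^2·(-1)^2 = +1.
v=31: a=31^3·(≡11), b=31^4·(≡6) mod 31; (11|31)=-1, (6|31)=-1; (−1)^{3·4·15}·(-1)^4·(-1)^3 = -1.
v=2: v_2(a)=3, v_2(b)=11; units ≡ 3, 5 (mod 8); ε·ε+αω+βω = 1·0+3·1+11·1 ≡ 0  ⇒  (a,b)_2 = +1.
Ram(-760058, -1804902) = {13, 29, 31, ∞}; no ℚ_13-point on the conic.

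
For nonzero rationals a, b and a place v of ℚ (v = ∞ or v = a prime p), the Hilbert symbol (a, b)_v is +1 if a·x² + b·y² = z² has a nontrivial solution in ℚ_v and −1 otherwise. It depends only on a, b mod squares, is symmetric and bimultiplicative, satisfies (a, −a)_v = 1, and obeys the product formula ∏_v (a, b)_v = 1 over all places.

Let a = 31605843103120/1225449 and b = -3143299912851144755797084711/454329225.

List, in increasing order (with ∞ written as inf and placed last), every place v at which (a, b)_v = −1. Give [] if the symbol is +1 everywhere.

Mod squares: a ≡ 10343905, b ≡ -188071. Check v ∈ {∞, 2, 3, 5, 7, 11, 13, 17, 19, 23, 29, 37, 41}.
v=37: a=37^1·(≡11), b=37^3·(≡35) mod 37; (11|37)=+1, (35|37)=-1; (−1)^{1·3·18}·(+1)^3·(-1)^1 = -1.
v=29: a=29^0·(≡27), b=29^-2·(≡7) mod 29; (27|29)=-1, (7|29)=+1; (−1)^{0·-2·14}·(-1)^-2·(+1)^0 = +1.
v=7: a=7^0·(≡6), b=7^-4·(≡6) mod 7; (6|7)=-1, (6|7)=-1; (−1)^{0·-4·3}·(-1)^-4·(-1)^0 = +1.
v=3: a=3^-6·(≡1), b=3^-2·(≡2) mod 3; (1|3)=+1, (2|3)=-1; (−1)^{-6·-2·1}·(+1)^-2·(-1)^-6 = +1.
v=17: a=17^1·(≡15), b=17^3·(≡1) mod 17; (15|17)=+1, (1|17)=+1; (−1)^{1·3·8}·(+1)^3·(+1)^1 = +1.
v=11: a=11^1·(≡4), b=11^4·(≡8) mod 11; (4|11)=+1, (8|11)=-1; (−1)^{1·4·5}·(+1)^4·(-1)^1 = -1.
v=13: a=13^1·(≡11), b=13^5·(≡11) mod 13; (11|13)=-1, (11|13)=-1; (−1)^{1·5·6}·(-1)^5·(-1)^1 = +1.
v=∞: 10343905 > 0 and -188071 < 0  ⇒  (a,b)_∞ = +1.
v=41: a=41^-2·(≡35), b=41^0·(≡18) mod 41; (35|41)=-1, (18|41)=+1; (−1)^{-2·0·20}·(-1)^0·(+1)^-2 = +1.
v=23: a=23^3·(≡13), b=23^5·(≡7) mod 23; (13|23)=+1, (7|23)=-1; (−1)^{3·5·11}·(+1)^5·(-1)^3 = +1.
v=2: v_2(a)=4, v_2(b)=0; units ≡ 1, 1 (mod 8); ε·ε+αω+βω = 0·0+4·0+0·0 ≡ 0  ⇒  (a,b)_2 = +1.
v=5: a=5^1·(≡1), b=5^-2·(≡1) mod 5; (1|5)=+1, (1|5)=+1; (−1)^{1·-2·2}·(+1)^-2·(+1)^1 = +1.
v=19: a=19^2·(≡11), b=19^2·(≡12) mod 19; (11|19)=+1, (12|19)=-1; (−1)^{2·2·9}·(+1)^2·(-1)^2 = +1.
|Ram(10343905, -188071)| = 2, even; anisotropic at {11, 37}.

[11, 37]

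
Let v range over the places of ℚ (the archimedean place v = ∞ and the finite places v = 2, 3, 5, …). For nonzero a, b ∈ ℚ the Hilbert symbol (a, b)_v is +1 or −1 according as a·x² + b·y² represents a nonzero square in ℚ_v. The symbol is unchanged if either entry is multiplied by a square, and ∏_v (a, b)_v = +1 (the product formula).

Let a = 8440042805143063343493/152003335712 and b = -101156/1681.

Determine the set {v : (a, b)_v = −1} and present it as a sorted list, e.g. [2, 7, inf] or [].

[17, 23]

Mod squares: a ≡ 490314, b ≡ -209. Check v ∈ {∞, 2, 3, 11, 17, 19, 23, 29, 41}.
v=3: a=3^1·(≡1), b=3^0·(≡1) mod 3; (1|3)=+1, (1|3)=+1; (−1)^{1·0·1}·(+1)^0·(+1)^1 = +1.
v=23: a=23^3·(≡19), b=23^0·(≡22) mod 23; (19|23)=-1, (22|23)=-1; (−1)^{3·0·11}·(-1)^0·(-1)^3 = -1.
v=29: a=29^2·(≡18), b=29^0·(≡4) mod 29; (18|29)=-1, (4|29)=+1; (−1)^{2·0·14}·(-1)^0·(+1)^2 = +1.
v=17: a=17^1·(≡14), b=17^0·(≡3) mod 17; (14|17)=-1, (3|17)=-1; (−1)^{1·0·8}·(-1)^0·(-1)^1 = -1.
v=11: a=11^9·(≡7), b=11^3·(≡5) mod 11; (7|11)=-1, (5|11)=+1; (−1)^{9·3·5}·(-1)^3·(+1)^9 = +1.
v=41: a=41^-6·(≡21), b=41^-2·(≡32) mod 41; (21|41)=+1, (32|41)=+1; (−1)^{-6·-2·20}·(+1)^-2·(+1)^-6 = +1.
v=2: v_2(a)=-5, v_2(b)=2; units ≡ 5, 7 (mod 8); ε·ε+αω+βω = 0·1+-5·0+2·1 ≡ 0  ⇒  (a,b)_2 = +1.
v=∞: 490314 > 0 and -209 < 0  ⇒  (a,b)_∞ = +1.
v=19: a=19^3·(≡5), b=19^1·(≡8) mod 19; (5|19)=+1, (8|19)=-1; (−1)^{3·1·9}·(+1)^1·(-1)^3 = +1.
|Ram(490314, -209)| = 2, even; anisotropic at {17, 23}.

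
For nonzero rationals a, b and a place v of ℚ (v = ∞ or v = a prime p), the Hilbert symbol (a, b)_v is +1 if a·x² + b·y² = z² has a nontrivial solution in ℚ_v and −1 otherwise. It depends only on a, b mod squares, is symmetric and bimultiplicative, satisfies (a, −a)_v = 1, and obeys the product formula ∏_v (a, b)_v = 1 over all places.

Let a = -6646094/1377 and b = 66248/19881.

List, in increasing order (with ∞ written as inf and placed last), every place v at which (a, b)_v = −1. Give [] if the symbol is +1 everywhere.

[]

(a, b) ≡ (-238, 2) mod (ℚ^×)²; places V = {2, 3, 7, 13, 17, 47, 53, ∞}.
(a,b)_7: α=1, u≡2; β=2, v≡1 (mod 7); (2|7)=+1, (1|7)=+1; sign (−1)^0·+1^2·+1^1 = +1.
(a,b)_∞: sgn(-238)=−, sgn(2)=+, so +1.
(a,b)_47: α=0, u≡26; β=-2, v≡8 (mod 47); (26|47)=-1, (8|47)=+1; sign (−1)^0·-1^-2·+1^0 = +1.
(a,b)_53: α=2, u≡34; β=0, v≡35 (mod 53); (34|53)=-1, (35|53)=-1; sign (−1)^0·-1^0·-1^2 = +1.
(a,b)_2: α=1, β=3; u≡1, v≡1 (mod 8); ε(u)ε(v)=0·0, αω(v)=1·0, βω(u)=3·0; sum ≡ 0  ⇒  +1.
(a,b)_3: α=-4, u≡2; β=-2, v≡2 (mod 3); (2|3)=-1, (2|3)=-1; sign (−1)^0·-1^-2·-1^-4 = +1.
(a,b)_17: α=-1, u≡3; β=0, v≡2 (mod 17); (3|17)=-1, (2|17)=+1; sign (−1)^0·-1^0·+1^-1 = +1.
(a,b)_13: α=2, u≡1; β=2, v≡7 (mod 13); (1|13)=+1, (7|13)=-1; sign (−1)^0·+1^2·-1^2 = +1.
Every local symbol is +1, so the conic -238·x² + 2·y² = z² has ℚ_v-points for all v and hence a ℚ-point; (a, b / ℚ) ≅ M_2(ℚ).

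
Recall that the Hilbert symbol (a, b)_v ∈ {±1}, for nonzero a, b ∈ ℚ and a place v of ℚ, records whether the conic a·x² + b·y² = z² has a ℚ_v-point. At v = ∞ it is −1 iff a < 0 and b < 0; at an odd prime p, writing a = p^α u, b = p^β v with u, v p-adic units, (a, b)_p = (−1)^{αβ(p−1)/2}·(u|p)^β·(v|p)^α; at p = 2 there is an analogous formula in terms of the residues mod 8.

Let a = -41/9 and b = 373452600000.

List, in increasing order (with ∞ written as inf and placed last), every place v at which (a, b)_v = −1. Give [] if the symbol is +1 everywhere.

[2, 17]

Mod squares: a ≡ -41, b ≡ 9336315. Check v ∈ {∞, 2, 3, 5, 17, 19, 41, 47}.
v=5: a=5^0·(≡1), b=5^5·(≡2) mod 5; (1|5)=+1, (2|5)=-1; (−1)^{0·5·2}·(+1)^5·(-1)^0 = +1.
v=19: a=19^0·(≡6), b=19^1·(≡16) mod 19; (6|19)=+1, (16|19)=+1; (−1)^{0·1·9}·(+1)^1·(+1)^0 = +1.
v=2: v_2(a)=0, v_2(b)=6; units ≡ 7, 3 (mod 8); ε·ε+αω+βω = 1·1+0·1+6·0 ≡ 1  ⇒  (a,b)_2 = -1.
v=41: a=41^1·(≡9), b=41^1·(≡25) mod 41; (9|41)=+1, (25|41)=+1; (−1)^{1·1·20}·(+1)^1·(+1)^1 = +1.
v=17: a=17^0·(≡3), b=17^1·(≡7) mod 17; (3|17)=-1, (7|17)=-1; (−1)^{0·1·8}·(-1)^1·(-1)^0 = -1.
v=3: a=3^-2·(≡1), b=3^1·(≡1) mod 3; (1|3)=+1, (1|3)=+1; (−1)^{-2·1·1}·(+1)^1·(+1)^-2 = +1.
v=47: a=47^0·(≡32), b=47^1·(≡22) mod 47; (32|47)=+1, (22|47)=-1; (−1)^{0·1·23}·(+1)^1·(-1)^0 = +1.
v=∞: -41 < 0 and 9336315 > 0  ⇒  (a,b)_∞ = +1.
Ram(-41, 9336315) = {2, 17}; no ℚ_2-point on the conic.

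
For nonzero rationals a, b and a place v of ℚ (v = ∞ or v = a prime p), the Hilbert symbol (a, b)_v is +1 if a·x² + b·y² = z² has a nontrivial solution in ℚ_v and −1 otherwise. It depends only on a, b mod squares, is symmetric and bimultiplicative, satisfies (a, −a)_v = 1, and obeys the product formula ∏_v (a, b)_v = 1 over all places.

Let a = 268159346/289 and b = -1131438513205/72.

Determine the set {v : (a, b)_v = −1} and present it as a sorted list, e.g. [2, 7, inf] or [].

Mod squares: a ≡ 121394, b ≡ -15921290. Check v ∈ {∞, 2, 3, 5, 7, 11, 13, 17, 23, 29, 31, 47}.
v=17: a=17^-2·(≡3), b=17^0·(≡8) mod 17; (3|17)=-1, (8|17)=+1; (−1)^{-2·0·8}·(-1)^0·(+1)^-2 = +1.
v=3: a=3^0·(≡2), b=3^-2·(≡1) mod 3; (2|3)=-1, (1|3)=+1; (−1)^{0·-2·1}·(-1)^-2·(+1)^0 = +1.
v=31: a=31^0·(≡17), b=31^1·(≡7) mod 31; (17|31)=-1, (7|31)=+1; (−1)^{0·1·15}·(-1)^1·(+1)^0 = -1.
v=47: a=47^2·(≡46), b=47^0·(≡18) mod 47; (46|47)=-1, (18|47)=+1; (−1)^{2·0·23}·(-1)^0·(+1)^2 = +1.
v=7: a=7^1·(≡6), b=7^1·(≡3) mod 7; (6|7)=-1, (3|7)=-1; (−1)^{1·1·3}·(-1)^1·(-1)^1 = -1.
v=13: a=13^1·(≡3), b=13^2·(≡6) mod 13; (3|13)=+1, (6|13)=-1; (−1)^{1·2·6}·(+1)^2·(-1)^1 = -1.
v=2: v_2(a)=1, v_2(b)=-3; units ≡ 1, 3 (mod 8); ε·ε+αω+βω = 0·1+1·1+-3·0 ≡ 1  ⇒  (a,b)_2 = -1.
v=∞: 121394 > 0 and -15921290 < 0  ⇒  (a,b)_∞ = +1.
v=23: a=23^1·(≡15), b=23^1·(≡2) mod 23; (15|23)=-1, (2|23)=+1; (−1)^{1·1·11}·(-1)^1·(+1)^1 = +1.
v=29: a=29^1·(≡8), b=29^3·(≡3) mod 29; (8|29)=-1, (3|29)=-1; (−1)^{1·3·14}·(-1)^3·(-1)^1 = +1.
v=11: a=11^0·(≡5), b=11^1·(≡9) mod 11; (5|11)=+1, (9|11)=+1; (−1)^{0·1·5}·(+1)^1·(+1)^0 = +1.
v=5: a=5^0·(≡4), b=5^1·(≡2) mod 5; (4|5)=+1, (2|5)=-1; (−1)^{0·1·2}·(+1)^1·(-1)^0 = +1.
Ram(121394, -15921290) = {2, 7, 13, 31}; no ℚ_2-point on the conic.

[2, 7, 13, 31]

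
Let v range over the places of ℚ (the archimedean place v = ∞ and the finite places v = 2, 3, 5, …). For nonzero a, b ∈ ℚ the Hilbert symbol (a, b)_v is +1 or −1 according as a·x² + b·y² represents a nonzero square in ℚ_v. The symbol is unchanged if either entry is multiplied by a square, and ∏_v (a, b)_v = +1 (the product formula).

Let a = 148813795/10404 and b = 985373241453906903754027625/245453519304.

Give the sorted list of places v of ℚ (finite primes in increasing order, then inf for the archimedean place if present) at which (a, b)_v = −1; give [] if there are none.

(a, b) ≡ (880555, 100130) mod (ℚ^×)²; places V = {2, 3, 5, 7, 13, 17, 19, 23, 31, ∞}.
(a,b)_∞: sgn(880555)=+, sgn(100130)=+, so +1.
(a,b)_31: α=1, u≡5; β=3, v≡29 (mod 31); (5|31)=+1, (29|31)=-1; sign (−1)^1·+1^3·-1^1 = +1.
(a,b)_23: α=1, u≡13; β=4, v≡21 (mod 23); (13|23)=+1, (21|23)=-1; sign (−1)^0·+1^4·-1^1 = -1.
(a,b)_5: α=1, u≡1; β=3, v≡4 (mod 5); (1|5)=+1, (4|5)=+1; sign (−1)^0·+1^3·+1^1 = +1.
(a,b)_2: α=-2, β=-3; u≡3, v≡1 (mod 8); ε(u)ε(v)=1·0, αω(v)=-2·0, βω(u)=-3·1; sum ≡ 1  ⇒  -1.
(a,b)_7: α=0, u≡2; β=-4, v≡4 (mod 7); (2|7)=+1, (4|7)=+1; sign (−1)^0·+1^-4·+1^0 = +1.
(a,b)_17: α=-2, u≡14; β=-5, v≡1 (mod 17); (14|17)=-1, (1|17)=+1; sign (−1)^0·-1^-5·+1^-2 = -1.
(a,b)_19: α=1, u≡1; β=3, v≡11 (mod 19); (1|19)=+1, (11|19)=+1; sign (−1)^1·+1^3·+1^1 = -1.
(a,b)_3: α=-2, u≡1; β=-2, v≡2 (mod 3); (1|3)=+1, (2|3)=-1; sign (−1)^0·+1^-2·-1^-2 = +1.
(a,b)_13: α=3, u≡11; β=10, v≡9 (mod 13); (11|13)=-1, (9|13)=+1; sign (−1)^0·-1^10·+1^3 = +1.
Ram(880555, 100130) = {2, 17, 19, 23}; no ℚ_2-point on the conic.

[2, 17, 19, 23]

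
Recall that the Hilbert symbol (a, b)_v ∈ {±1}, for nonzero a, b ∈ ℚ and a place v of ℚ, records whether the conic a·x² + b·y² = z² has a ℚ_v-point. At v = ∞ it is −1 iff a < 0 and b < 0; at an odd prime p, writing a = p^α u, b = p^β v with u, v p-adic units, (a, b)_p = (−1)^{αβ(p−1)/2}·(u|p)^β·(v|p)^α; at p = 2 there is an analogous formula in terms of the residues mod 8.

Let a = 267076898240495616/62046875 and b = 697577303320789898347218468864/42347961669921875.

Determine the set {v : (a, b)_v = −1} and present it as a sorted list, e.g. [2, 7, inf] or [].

(a, b) ≡ (2405934366, 1124794) mod (ℚ^×)²; places V = {2, 3, 5, 7, 11, 13, 19, 23, 29, 31, 41, 43, ∞}.
(a,b)_7: α=2, u≡3; β=4, v≡5 (mod 7); (3|7)=-1, (5|7)=-1; sign (−1)^0·-1^4·-1^2 = +1.
(a,b)_31: α=1, u≡21; β=2, v≡21 (mod 31); (21|31)=-1, (21|31)=-1; sign (−1)^0·-1^2·-1^1 = -1.
(a,b)_5: α=-6, u≡1; β=-12, v≡4 (mod 5); (1|5)=+1, (4|5)=+1; sign (−1)^0·+1^-12·+1^-6 = +1.
(a,b)_19: α=-2, u≡3; β=-4, v≡8 (mod 19); (3|19)=-1, (8|19)=-1; sign (−1)^0·-1^-4·-1^-2 = +1.
(a,b)_13: α=2, u≡3; β=4, v≡6 (mod 13); (3|13)=+1, (6|13)=-1; sign (−1)^0·+1^4·-1^2 = +1.
(a,b)_11: α=-1, u≡9; β=-3, v≡9 (mod 11); (9|11)=+1, (9|11)=+1; sign (−1)^1·+1^-3·+1^-1 = -1.
(a,b)_2: α=15, β=29; u≡7, v≡5 (mod 8); ε(u)ε(v)=1·0, αω(v)=15·1, βω(u)=29·0; sum ≡ 1  ⇒  -1.
(a,b)_29: α=1, u≡7; β=1, v≡6 (mod 29); (7|29)=+1, (6|29)=+1; sign (−1)^0·+1^1·+1^1 = +1.
(a,b)_23: α=1, u≡16; β=2, v≡13 (mod 23); (16|23)=+1, (13|23)=+1; sign (−1)^0·+1^2·+1^1 = +1.
(a,b)_41: α=1, u≡7; β=1, v≡18 (mod 41); (7|41)=-1, (18|41)=+1; sign (−1)^0·-1^1·+1^1 = -1.
(a,b)_43: α=1, u≡3; β=1, v≡16 (mod 43); (3|43)=-1, (16|43)=+1; sign (−1)^1·-1^1·+1^1 = +1.
(a,b)_∞: sgn(2405934366)=+, sgn(1124794)=+, so +1.
(a,b)_3: α=3, u≡2; β=6, v≡1 (mod 3); (2|3)=-1, (1|3)=+1; sign (−1)^0·-1^6·+1^3 = +1.
Ram(2405934366, 1124794) = {2, 11, 31, 41}; no ℚ_2-point on the conic.

[2, 11, 31, 41]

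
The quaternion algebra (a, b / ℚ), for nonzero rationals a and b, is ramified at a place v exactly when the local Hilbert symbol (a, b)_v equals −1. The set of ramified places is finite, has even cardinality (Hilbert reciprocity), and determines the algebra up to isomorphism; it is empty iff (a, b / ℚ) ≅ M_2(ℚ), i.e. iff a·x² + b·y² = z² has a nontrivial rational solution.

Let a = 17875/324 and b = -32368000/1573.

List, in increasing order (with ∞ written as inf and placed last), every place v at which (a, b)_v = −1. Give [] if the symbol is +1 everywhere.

[2, 13]

Mod squares: a ≡ 715, b ≡ -910. Check v ∈ {∞, 2, 3, 5, 7, 11, 13, 17}.
v=7: a=7^0·(≡2), b=7^1·(≡5) mod 7; (2|7)=+1, (5|7)=-1; (−1)^{0·1·3}·(+1)^1·(-1)^0 = +1.
v=2: v_2(a)=-2, v_2(b)=7; units ≡ 3, 1 (mod 8); ε·ε+αω+βω = 1·0+-2·0+7·1 ≡ 1  ⇒  (a,b)_2 = -1.
v=13: a=13^1·(≡3), b=13^-1·(≡6) mod 13; (3|13)=+1, (6|13)=-1; (−1)^{1·-1·6}·(+1)^-1·(-1)^1 = -1.
v=17: a=17^0·(≡8), b=17^2·(≡9) mod 17; (8|17)=+1, (9|17)=+1; (−1)^{0·2·8}·(+1)^2·(+1)^0 = +1.
v=∞: 715 > 0 and -910 < 0  ⇒  (a,b)_∞ = +1.
v=3: a=3^-4·(≡1), b=3^0·(≡2) mod 3; (1|3)=+1, (2|3)=-1; (−1)^{-4·0·1}·(+1)^0·(-1)^-4 = +1.
v=11: a=11^1·(≡6), b=11^-2·(≡3) mod 11; (6|11)=-1, (3|11)=+1; (−1)^{1·-2·5}·(-1)^-2·(+1)^1 = +1.
v=5: a=5^3·(≡2), b=5^3·(≡2) mod 5; (2|5)=-1, (2|5)=-1; (−1)^{3·3·2}·(-1)^3·(-1)^3 = +1.
(715, -910 / ℚ) ramifies at {2, 13}: a division algebra.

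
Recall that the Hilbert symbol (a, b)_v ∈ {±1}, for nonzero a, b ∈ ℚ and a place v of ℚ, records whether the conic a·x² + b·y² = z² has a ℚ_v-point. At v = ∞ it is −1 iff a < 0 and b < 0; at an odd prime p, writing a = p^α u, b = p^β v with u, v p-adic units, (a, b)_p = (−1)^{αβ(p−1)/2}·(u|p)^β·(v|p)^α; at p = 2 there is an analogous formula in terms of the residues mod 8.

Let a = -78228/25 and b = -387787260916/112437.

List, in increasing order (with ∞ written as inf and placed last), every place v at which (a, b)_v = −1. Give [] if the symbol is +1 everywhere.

[2, 13, 17, 41, 53, inf]

(a, b) ≡ (-2173, -11713) mod (ℚ^×)²; places V = {2, 3, 5, 11, 13, 17, 23, 31, 41, 53, ∞}.
(a,b)_17: α=0, u≡5; β=1, v≡4 (mod 17); (5|17)=-1, (4|17)=+1; sign (−1)^0·-1^1·+1^0 = -1.
(a,b)_41: α=1, u≡27; β=2, v≡24 (mod 41); (27|41)=-1, (24|41)=-1; sign (−1)^0·-1^2·-1^1 = -1.
(a,b)_5: α=-2, u≡2; β=0, v≡2 (mod 5); (2|5)=-1, (2|5)=-1; sign (−1)^0·-1^0·-1^-2 = +1.
(a,b)_∞: sgn(-2173)=−, sgn(-11713)=−, so -1.
(a,b)_13: α=0, u≡7; β=-1, v≡9 (mod 13); (7|13)=-1, (9|13)=+1; sign (−1)^0·-1^-1·+1^0 = -1.
(a,b)_2: α=2, β=2; u≡3, v≡7 (mod 8); ε(u)ε(v)=1·1, αω(v)=2·0, βω(u)=2·1; sum ≡ 1  ⇒  -1.
(a,b)_3: α=2, u≡2; β=-2, v≡2 (mod 3); (2|3)=-1, (2|3)=-1; sign (−1)^0·-1^-2·-1^2 = +1.
(a,b)_31: α=0, u≡18; β=-2, v≡14 (mod 31); (18|31)=+1, (14|31)=+1; sign (−1)^0·+1^-2·+1^0 = +1.
(a,b)_23: α=0, u≡9; β=2, v≡10 (mod 23); (9|23)=+1, (10|23)=-1; sign (−1)^0·+1^2·-1^0 = +1.
(a,b)_53: α=1, u≡30; β=1, v≡25 (mod 53); (30|53)=-1, (25|53)=+1; sign (−1)^0·-1^1·+1^1 = -1.
(a,b)_11: α=0, u≡5; β=2, v≡6 (mod 11); (5|11)=+1, (6|11)=-1; sign (−1)^0·+1^2·-1^0 = +1.
(-2173, -11713 / ℚ) ramifies at {2, 13, 17, 41, 53, ∞}: a division algebra.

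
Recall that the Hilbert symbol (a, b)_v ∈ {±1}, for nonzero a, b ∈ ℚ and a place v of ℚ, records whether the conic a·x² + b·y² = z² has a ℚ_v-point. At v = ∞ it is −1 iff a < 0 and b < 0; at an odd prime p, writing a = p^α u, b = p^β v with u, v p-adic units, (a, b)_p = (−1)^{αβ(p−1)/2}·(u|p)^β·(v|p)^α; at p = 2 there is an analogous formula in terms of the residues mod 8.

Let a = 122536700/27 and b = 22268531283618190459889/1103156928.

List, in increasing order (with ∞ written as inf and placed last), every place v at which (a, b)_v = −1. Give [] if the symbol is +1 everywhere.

(a, b) ≡ (30381, 123) mod (ℚ^×)²; places V = {2, 3, 5, 7, 11, 13, 17, 19, 41, 47, ∞}.
(a,b)_5: α=2, u≡4; β=0, v≡3 (mod 5); (4|5)=+1, (3|5)=-1; sign (−1)^0·+1^0·-1^2 = +1.
(a,b)_47: α=0, u≡38; β=-2, v≡20 (mod 47); (38|47)=-1, (20|47)=-1; sign (−1)^0·-1^-2·-1^0 = +1.
(a,b)_13: α=1, u≡3; β=4, v≡7 (mod 13); (3|13)=+1, (7|13)=-1; sign (−1)^0·+1^4·-1^1 = -1.
(a,b)_41: α=1, u≡26; β=3, v≡12 (mod 41); (26|41)=-1, (12|41)=-1; sign (−1)^0·-1^3·-1^1 = +1.
(a,b)_7: α=0, u≡1; β=2, v≡2 (mod 7); (1|7)=+1, (2|7)=+1; sign (−1)^0·+1^2·+1^0 = +1.
(a,b)_19: α=1, u≡2; β=4, v≡9 (mod 19); (2|19)=-1, (9|19)=+1; sign (−1)^0·-1^4·+1^1 = +1.
(a,b)_3: α=-3, u≡2; β=-3, v≡2 (mod 3); (2|3)=-1, (2|3)=-1; sign (−1)^1·-1^-3·-1^-3 = -1.
(a,b)_∞: sgn(30381)=+, sgn(123)=+, so +1.
(a,b)_11: α=2, u≡8; β=6, v≡10 (mod 11); (8|11)=-1, (10|11)=-1; sign (−1)^0·-1^6·-1^2 = +1.
(a,b)_17: α=0, u≡2; β=-2, v≡8 (mod 17); (2|17)=+1, (8|17)=+1; sign (−1)^0·+1^-2·+1^0 = +1.
(a,b)_2: α=2, β=-6; u≡5, v≡3 (mod 8); ε(u)ε(v)=0·1, αω(v)=2·1, βω(u)=-6·1; sum ≡ 0  ⇒  +1.
Ram(30381, 123) = {3, 13}; no ℚ_3-point on the conic.

[3, 13]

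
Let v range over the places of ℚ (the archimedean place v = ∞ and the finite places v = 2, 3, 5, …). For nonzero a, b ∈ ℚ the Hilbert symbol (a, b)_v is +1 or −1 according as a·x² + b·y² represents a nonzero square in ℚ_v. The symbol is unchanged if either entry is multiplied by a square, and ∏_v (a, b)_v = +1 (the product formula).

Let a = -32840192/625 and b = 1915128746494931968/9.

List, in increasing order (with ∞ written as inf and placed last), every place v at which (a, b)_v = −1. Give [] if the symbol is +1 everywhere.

Mod squares: a ≡ -2618, b ≡ 13. Check v ∈ {∞, 2, 3, 5, 7, 11, 13, 17}.
v=2: v_2(a)=9, v_2(b)=10; units ≡ 3, 5 (mod 8); ε·ε+αω+βω = 1·0+9·1+10·1 ≡ 1  ⇒  (a,b)_2 = -1.
v=13: a=13^0·(≡5), b=13^1·(≡9) mod 13; (5|13)=-1, (9|13)=+1; (−1)^{0·1·6}·(-1)^1·(+1)^0 = -1.
v=5: a=5^-4·(≡3), b=5^0·(≡2) mod 5; (3|5)=-1, (2|5)=-1; (−1)^{-4·0·2}·(-1)^0·(-1)^-4 = +1.
v=17: a=17^1·(≡8), b=17^4·(≡4) mod 17; (8|17)=+1, (4|17)=+1; (−1)^{1·4·8}·(+1)^4·(+1)^1 = +1.
v=∞: -2618 < 0 and 13 > 0  ⇒  (a,b)_∞ = +1.
v=11: a=11^1·(≡3), b=11^4·(≡8) mod 11; (3|11)=+1, (8|11)=-1; (−1)^{1·4·5}·(+1)^4·(-1)^1 = -1.
v=3: a=3^0·(≡1), b=3^-2·(≡1) mod 3; (1|3)=+1, (1|3)=+1; (−1)^{0·-2·1}·(+1)^-2·(+1)^0 = +1.
v=7: a=7^3·(≡1), b=7^6·(≡5) mod 7; (1|7)=+1, (5|7)=-1; (−1)^{3·6·3}·(+1)^6·(-1)^3 = -1.
|Ram(-2618, 13)| = 4, even; anisotropic at {2, 7, 11, 13}.

[2, 7, 11, 13]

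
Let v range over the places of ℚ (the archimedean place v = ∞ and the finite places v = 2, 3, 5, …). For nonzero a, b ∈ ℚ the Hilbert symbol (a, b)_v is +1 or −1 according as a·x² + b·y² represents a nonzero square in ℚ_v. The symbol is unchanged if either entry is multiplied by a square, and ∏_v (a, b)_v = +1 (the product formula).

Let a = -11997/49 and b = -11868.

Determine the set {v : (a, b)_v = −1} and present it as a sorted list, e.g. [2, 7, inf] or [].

Mod squares: a ≡ -1333, b ≡ -2967. Check v ∈ {∞, 2, 3, 7, 23, 31, 43}.
v=2: v_2(a)=0, v_2(b)=2; units ≡ 3, 1 (mod 8); ε·ε+αω+βω = 1·0+0·0+2·1 ≡ 0  ⇒  (a,b)_2 = +1.
v=3: a=3^2·(≡2), b=3^1·(≡1) mod 3; (2|3)=-1, (1|3)=+1; (−1)^{2·1·1}·(-1)^1·(+1)^2 = -1.
v=∞: -1333 < 0 and -2967 < 0  ⇒  (a,b)_∞ = -1.
v=43: a=43^1·(≡18), b=43^1·(≡25) mod 43; (18|43)=-1, (25|43)=+1; (−1)^{1·1·21}·(-1)^1·(+1)^1 = +1.
v=31: a=31^1·(≡25), b=31^0·(≡5) mod 31; (25|31)=+1, (5|31)=+1; (−1)^{1·0·15}·(+1)^0·(+1)^1 = +1.
v=23: a=23^0·(≡3), b=23^1·(≡13) mod 23; (3|23)=+1, (13|23)=+1; (−1)^{0·1·11}·(+1)^1·(+1)^0 = +1.
v=7: a=7^-2·(≡1), b=7^0·(≡4) mod 7; (1|7)=+1, (4|7)=+1; (−1)^{-2·0·3}·(+1)^0·(+1)^-2 = +1.
(-1333, -2967 / ℚ) ramifies at {3, ∞}: a division algebra.

[3, inf]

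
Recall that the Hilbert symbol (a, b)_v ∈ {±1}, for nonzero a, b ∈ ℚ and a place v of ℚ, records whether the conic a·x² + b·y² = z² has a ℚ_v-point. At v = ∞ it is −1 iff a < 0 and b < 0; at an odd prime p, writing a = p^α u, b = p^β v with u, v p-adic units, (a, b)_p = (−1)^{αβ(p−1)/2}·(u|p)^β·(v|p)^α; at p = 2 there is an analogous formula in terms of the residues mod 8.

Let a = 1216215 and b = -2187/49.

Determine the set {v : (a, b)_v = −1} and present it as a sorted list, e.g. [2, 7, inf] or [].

(a, b) ≡ (15015, -3) mod (ℚ^×)²; places V = {2, 3, 5, 7, 11, 13, ∞}.
(a,b)_7: α=1, u≡5; β=-2, v≡4 (mod 7); (5|7)=-1, (4|7)=+1; sign (−1)^0·-1^-2·+1^1 = +1.
(a,b)_∞: sgn(15015)=+, sgn(-3)=−, so +1.
(a,b)_2: α=0, β=0; u≡7, v≡5 (mod 8); ε(u)ε(v)=1·0, αω(v)=0·1, βω(u)=0·0; sum ≡ 0  ⇒  +1.
(a,b)_11: α=1, u≡4; β=0, v≡7 (mod 11); (4|11)=+1, (7|11)=-1; sign (−1)^0·+1^0·-1^1 = -1.
(a,b)_13: α=1, u≡7; β=0, v≡1 (mod 13); (7|13)=-1, (1|13)=+1; sign (−1)^0·-1^0·+1^1 = +1.
(a,b)_3: α=5, u≡1; β=7, v≡2 (mod 3); (1|3)=+1, (2|3)=-1; sign (−1)^1·+1^7·-1^5 = +1.
(a,b)_5: α=1, u≡3; β=0, v≡2 (mod 5); (3|5)=-1, (2|5)=-1; sign (−1)^0·-1^0·-1^1 = -1.
Ram(15015, -3) = {5, 11}; no ℚ_5-point on the conic.

[5, 11]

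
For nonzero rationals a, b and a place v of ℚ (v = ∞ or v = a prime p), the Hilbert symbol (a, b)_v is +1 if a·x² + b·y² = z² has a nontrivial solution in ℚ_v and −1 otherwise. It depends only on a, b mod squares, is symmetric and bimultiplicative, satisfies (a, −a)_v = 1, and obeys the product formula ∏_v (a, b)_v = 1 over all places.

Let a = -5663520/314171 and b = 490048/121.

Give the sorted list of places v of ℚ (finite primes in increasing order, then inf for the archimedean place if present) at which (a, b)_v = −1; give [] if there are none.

[5, 19, 23, 31]

(a, b) ≡ (-48070, 7657) mod (ℚ^×)²; places V = {2, 3, 5, 11, 13, 19, 23, 31, ∞}.
(a,b)_5: α=1, u≡1; β=0, v≡3 (mod 5); (1|5)=+1, (3|5)=-1; sign (−1)^0·+1^0·-1^1 = -1.
(a,b)_19: α=1, u≡5; β=1, v≡4 (mod 19); (5|19)=+1, (4|19)=+1; sign (−1)^1·+1^1·+1^1 = -1.
(a,b)_13: α=-4, u≡9; β=1, v≡12 (mod 13); (9|13)=+1, (12|13)=+1; sign (−1)^0·+1^1·+1^-4 = +1.
(a,b)_31: α=0, u≡27; β=1, v≡11 (mod 31); (27|31)=-1, (11|31)=-1; sign (−1)^0·-1^1·-1^0 = -1.
(a,b)_2: α=5, β=6; u≡5, v≡1 (mod 8); ε(u)ε(v)=0·0, αω(v)=5·0, βω(u)=6·1; sum ≡ 0  ⇒  +1.
(a,b)_∞: sgn(-48070)=−, sgn(7657)=+, so +1.
(a,b)_23: α=1, u≡13; β=0, v≡17 (mod 23); (13|23)=+1, (17|23)=-1; sign (−1)^0·+1^0·-1^1 = -1.
(a,b)_11: α=-1, u≡10; β=-2, v≡9 (mod 11); (10|11)=-1, (9|11)=+1; sign (−1)^0·-1^-2·+1^-1 = +1.
(a,b)_3: α=4, u≡2; β=0, v≡1 (mod 3); (2|3)=-1, (1|3)=+1; sign (−1)^0·-1^0·+1^4 = +1.
|Ram(-48070, 7657)| = 4, even; anisotropic at {5, 19, 23, 31}.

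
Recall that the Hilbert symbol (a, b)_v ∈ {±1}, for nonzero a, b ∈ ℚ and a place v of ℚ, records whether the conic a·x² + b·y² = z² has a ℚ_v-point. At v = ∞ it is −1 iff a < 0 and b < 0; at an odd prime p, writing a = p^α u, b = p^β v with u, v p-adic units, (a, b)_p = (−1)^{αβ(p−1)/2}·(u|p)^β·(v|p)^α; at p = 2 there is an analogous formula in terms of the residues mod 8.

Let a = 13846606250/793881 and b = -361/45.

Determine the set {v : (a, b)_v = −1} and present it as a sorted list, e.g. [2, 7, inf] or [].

[2, 17]

(a, b) ≡ (170, -5) mod (ℚ^×)²; places V = {2, 3, 5, 11, 17, 19, ∞}.
(a,b)_3: α=-8, u≡2; β=-2, v≡1 (mod 3); (2|3)=-1, (1|3)=+1; sign (−1)^0·-1^-2·+1^-8 = +1.
(a,b)_∞: sgn(170)=+, sgn(-5)=−, so +1.
(a,b)_19: α=4, u≡10; β=2, v≡8 (mod 19); (10|19)=-1, (8|19)=-1; sign (−1)^0·-1^2·-1^4 = +1.
(a,b)_5: α=5, u≡4; β=-1, v≡1 (mod 5); (4|5)=+1, (1|5)=+1; sign (−1)^0·+1^-1·+1^5 = +1.
(a,b)_2: α=1, β=0; u≡5, v≡3 (mod 8); ε(u)ε(v)=0·1, αω(v)=1·1, βω(u)=0·1; sum ≡ 1  ⇒  -1.
(a,b)_11: α=-2, u≡3; β=0, v≡2 (mod 11); (3|11)=+1, (2|11)=-1; sign (−1)^0·+1^0·-1^-2 = +1.
(a,b)_17: α=1, u≡14; β=0, v≡12 (mod 17); (14|17)=-1, (12|17)=-1; sign (−1)^0·-1^0·-1^1 = -1.
|Ram(170, -5)| = 2, even; anisotropic at {2, 17}.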